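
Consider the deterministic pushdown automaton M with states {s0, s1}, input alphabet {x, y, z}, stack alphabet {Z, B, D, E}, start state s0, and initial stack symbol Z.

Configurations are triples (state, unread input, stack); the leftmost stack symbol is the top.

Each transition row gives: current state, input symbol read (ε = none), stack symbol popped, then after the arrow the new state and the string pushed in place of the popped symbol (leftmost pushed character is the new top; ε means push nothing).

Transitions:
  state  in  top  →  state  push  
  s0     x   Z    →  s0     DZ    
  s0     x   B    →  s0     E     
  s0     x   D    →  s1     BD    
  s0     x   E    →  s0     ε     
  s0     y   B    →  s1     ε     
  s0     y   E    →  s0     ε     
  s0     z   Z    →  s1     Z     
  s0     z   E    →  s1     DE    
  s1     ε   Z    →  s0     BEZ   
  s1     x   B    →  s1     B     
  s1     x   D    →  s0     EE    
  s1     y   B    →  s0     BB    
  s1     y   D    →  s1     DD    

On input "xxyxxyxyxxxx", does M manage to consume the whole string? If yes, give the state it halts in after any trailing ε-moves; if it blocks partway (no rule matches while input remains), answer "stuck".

(s0, xxyxxyxyxxxx, Z) ⊢ (s0, xyxxyxyxxxx, DZ) ⊢ (s1, yxxyxyxxxx, BDZ) ⊢ (s0, xxyxyxxxx, BBDZ) ⊢ (s0, xyxyxxxx, EBDZ) ⊢ (s0, yxyxxxx, BDZ) ⊢ (s1, xyxxxx, DZ) ⊢ (s0, yxxxx, EEZ) ⊢ (s0, xxxx, EZ) ⊢ (s0, xxx, Z) ⊢ (s0, xx, DZ) ⊢ (s1, x, BDZ) ⊢ (s1, ε, BDZ)
All input consumed; M is in state s1.

s1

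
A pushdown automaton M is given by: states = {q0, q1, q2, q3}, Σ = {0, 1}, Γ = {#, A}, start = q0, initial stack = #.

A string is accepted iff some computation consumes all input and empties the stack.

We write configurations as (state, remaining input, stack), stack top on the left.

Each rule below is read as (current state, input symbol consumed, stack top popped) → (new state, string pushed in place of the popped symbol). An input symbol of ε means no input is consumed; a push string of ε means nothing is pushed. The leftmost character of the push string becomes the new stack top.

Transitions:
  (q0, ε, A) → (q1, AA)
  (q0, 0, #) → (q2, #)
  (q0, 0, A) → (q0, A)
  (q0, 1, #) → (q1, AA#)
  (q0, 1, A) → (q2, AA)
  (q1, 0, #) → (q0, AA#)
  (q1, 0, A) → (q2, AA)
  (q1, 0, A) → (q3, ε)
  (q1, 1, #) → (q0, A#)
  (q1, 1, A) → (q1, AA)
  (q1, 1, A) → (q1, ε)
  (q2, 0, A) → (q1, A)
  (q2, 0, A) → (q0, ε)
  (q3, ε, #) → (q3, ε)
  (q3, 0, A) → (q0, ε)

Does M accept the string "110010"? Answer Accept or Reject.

Accept

One accepting computation: (q0, 110010, #) ⊢ (q1, 10010, AA#) ⊢ (q1, 0010, A#) ⊢ (q2, 010, AA#) ⊢ (q1, 10, AA#) ⊢ (q1, 0, A#) ⊢ (q3, ε, #) ⊢ (q3, ε, ε)
All input consumed and the stack is empty.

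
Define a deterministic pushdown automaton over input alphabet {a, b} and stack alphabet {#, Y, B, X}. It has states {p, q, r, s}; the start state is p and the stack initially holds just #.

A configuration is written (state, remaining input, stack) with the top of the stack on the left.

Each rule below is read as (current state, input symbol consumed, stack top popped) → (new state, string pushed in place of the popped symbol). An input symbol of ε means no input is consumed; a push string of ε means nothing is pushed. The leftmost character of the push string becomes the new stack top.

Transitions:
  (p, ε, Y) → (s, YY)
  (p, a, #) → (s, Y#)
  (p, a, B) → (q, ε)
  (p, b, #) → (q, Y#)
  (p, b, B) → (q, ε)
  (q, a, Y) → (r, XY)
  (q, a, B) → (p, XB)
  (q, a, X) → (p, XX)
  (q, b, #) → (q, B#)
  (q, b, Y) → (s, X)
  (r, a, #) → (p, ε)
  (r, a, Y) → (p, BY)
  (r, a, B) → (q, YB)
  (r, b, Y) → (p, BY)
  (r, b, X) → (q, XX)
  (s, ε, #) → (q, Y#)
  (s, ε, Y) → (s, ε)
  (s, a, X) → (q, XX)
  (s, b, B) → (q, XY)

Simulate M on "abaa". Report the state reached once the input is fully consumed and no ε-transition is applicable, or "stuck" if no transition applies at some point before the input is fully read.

(p, abaa, #)
  read a, top #: go to s, push Y# → (s, baa, Y#)
  ε-move, top Y: go to s, push ε → (s, baa, #)
  ε-move, top #: go to q, push Y# → (q, baa, Y#)
  read b, top Y: go to s, push X → (s, aa, X#)
  read a, top X: go to q, push XX → (q, a, XX#)
  read a, top X: go to p, push XX → (p, ε, XXX#)
All input consumed; M is in state p.

p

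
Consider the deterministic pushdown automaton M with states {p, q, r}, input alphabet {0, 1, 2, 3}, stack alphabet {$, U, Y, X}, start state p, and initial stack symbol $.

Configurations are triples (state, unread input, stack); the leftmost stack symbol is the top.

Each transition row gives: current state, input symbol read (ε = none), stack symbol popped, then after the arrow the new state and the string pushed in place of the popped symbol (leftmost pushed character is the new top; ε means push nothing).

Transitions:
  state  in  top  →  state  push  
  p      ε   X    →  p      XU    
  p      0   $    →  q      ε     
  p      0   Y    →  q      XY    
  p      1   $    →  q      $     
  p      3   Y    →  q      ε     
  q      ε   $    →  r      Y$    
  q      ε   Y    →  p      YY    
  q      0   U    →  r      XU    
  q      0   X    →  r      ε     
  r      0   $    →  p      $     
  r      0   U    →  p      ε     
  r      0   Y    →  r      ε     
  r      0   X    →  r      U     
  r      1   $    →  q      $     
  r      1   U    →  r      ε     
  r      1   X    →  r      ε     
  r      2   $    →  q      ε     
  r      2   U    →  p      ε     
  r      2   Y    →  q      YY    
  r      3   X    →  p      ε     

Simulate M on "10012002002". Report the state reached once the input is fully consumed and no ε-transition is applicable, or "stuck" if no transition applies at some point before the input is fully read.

p

(p, 10012002002, $)
  read 1, top $: go to q, push $ → (q, 0012002002, $)
  ε-move, top $: go to r, push Y$ → (r, 0012002002, Y$)
  read 0, top Y: go to r, push ε → (r, 012002002, $)
  read 0, top $: go to p, push $ → (p, 12002002, $)
  read 1, top $: go to q, push $ → (q, 2002002, $)
  ε-move, top $: go to r, push Y$ → (r, 2002002, Y$)
  read 2, top Y: go to q, push YY → (q, 002002, YY$)
  ε-move, top Y: go to p, push YY → (p, 002002, YYY$)
  read 0, top Y: go to q, push XY → (q, 02002, XYYY$)
  read 0, top X: go to r, push ε → (r, 2002, YYY$)
  read 2, top Y: go to q, push YY → (q, 002, YYYY$)
  ε-move, top Y: go to p, push YY → (p, 002, YYYYY$)
  read 0, top Y: go to q, push XY → (q, 02, XYYYYY$)
  read 0, top X: go to r, push ε → (r, 2, YYYYY$)
  read 2, top Y: go to q, push YY → (q, ε, YYYYYY$)
  ε-move, top Y: go to p, push YY → (p, ε, YYYYYYY$)
All input consumed; M is in state p.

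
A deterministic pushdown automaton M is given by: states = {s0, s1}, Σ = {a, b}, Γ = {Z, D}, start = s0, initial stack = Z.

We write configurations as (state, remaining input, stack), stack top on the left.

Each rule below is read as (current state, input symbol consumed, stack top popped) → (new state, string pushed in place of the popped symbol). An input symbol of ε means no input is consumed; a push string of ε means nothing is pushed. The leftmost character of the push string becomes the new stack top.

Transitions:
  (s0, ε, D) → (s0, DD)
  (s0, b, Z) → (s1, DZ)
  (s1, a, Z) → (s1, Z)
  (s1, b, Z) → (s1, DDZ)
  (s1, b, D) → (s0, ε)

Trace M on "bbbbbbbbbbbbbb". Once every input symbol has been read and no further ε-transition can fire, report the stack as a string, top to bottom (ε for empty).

(s0, bbbbbbbbbbbbbb, Z)
  read b, top Z: go to s1, push DZ → (s1, bbbbbbbbbbbbb, DZ)
  read b, top D: go to s0, push ε → (s0, bbbbbbbbbbbb, Z)
  read b, top Z: go to s1, push DZ → (s1, bbbbbbbbbbb, DZ)
  read b, top D: go to s0, push ε → (s0, bbbbbbbbbb, Z)
  read b, top Z: go to s1, push DZ → (s1, bbbbbbbbb, DZ)
  read b, top D: go to s0, push ε → (s0, bbbbbbbb, Z)
  read b, top Z: go to s1, push DZ → (s1, bbbbbbb, DZ)
  read b, top D: go to s0, push ε → (s0, bbbbbb, Z)
  read b, top Z: go to s1, push DZ → (s1, bbbbb, DZ)
  read b, top D: go to s0, push ε → (s0, bbbb, Z)
  read b, top Z: go to s1, push DZ → (s1, bbb, DZ)
  read b, top D: go to s0, push ε → (s0, bb, Z)
  read b, top Z: go to s1, push DZ → (s1, b, DZ)
  read b, top D: go to s0, push ε → (s0, ε, Z)
All input consumed in state s0 with stack Z.

Z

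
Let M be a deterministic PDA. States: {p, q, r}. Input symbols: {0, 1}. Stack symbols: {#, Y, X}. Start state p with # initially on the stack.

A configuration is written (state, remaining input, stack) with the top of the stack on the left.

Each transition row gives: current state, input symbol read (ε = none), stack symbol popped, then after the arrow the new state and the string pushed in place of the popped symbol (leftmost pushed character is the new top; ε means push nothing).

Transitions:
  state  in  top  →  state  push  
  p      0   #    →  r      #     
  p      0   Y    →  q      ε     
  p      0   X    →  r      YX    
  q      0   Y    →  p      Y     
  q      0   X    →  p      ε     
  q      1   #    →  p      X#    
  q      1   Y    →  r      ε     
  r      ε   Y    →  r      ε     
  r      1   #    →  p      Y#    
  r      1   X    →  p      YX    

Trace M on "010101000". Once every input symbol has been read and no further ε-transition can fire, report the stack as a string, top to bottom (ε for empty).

(p, 010101000, #)
  read 0, top #: go to r, push # → (r, 10101000, #)
  read 1, top #: go to p, push Y# → (p, 0101000, Y#)
  read 0, top Y: go to q, push ε → (q, 101000, #)
  read 1, top #: go to p, push X# → (p, 01000, X#)
  read 0, top X: go to r, push YX → (r, 1000, YX#)
  ε-move, top Y: go to r, push ε → (r, 1000, X#)
  read 1, top X: go to p, push YX → (p, 000, YX#)
  read 0, top Y: go to q, push ε → (q, 00, X#)
  read 0, top X: go to p, push ε → (p, 0, #)
  read 0, top #: go to r, push # → (r, ε, #)
All input consumed in state r with stack #.

#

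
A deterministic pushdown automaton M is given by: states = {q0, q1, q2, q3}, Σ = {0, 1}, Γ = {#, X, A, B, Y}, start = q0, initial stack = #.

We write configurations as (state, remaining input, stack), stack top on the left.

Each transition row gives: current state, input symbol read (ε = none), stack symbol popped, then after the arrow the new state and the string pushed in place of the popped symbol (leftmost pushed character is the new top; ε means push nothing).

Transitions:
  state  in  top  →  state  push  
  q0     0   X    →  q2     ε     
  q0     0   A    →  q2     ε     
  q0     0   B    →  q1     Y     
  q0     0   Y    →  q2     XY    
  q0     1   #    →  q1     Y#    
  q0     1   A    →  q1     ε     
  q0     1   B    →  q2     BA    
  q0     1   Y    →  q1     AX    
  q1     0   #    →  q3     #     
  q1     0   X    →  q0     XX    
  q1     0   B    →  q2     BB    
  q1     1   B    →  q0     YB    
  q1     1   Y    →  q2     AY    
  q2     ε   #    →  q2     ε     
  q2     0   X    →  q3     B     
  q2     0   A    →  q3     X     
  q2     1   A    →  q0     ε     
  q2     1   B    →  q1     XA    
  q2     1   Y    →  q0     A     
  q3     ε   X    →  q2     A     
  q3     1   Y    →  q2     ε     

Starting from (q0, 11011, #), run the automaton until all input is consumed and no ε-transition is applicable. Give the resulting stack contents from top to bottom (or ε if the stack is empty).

AX#

(q0, 11011, #) ⊢ (q1, 1011, Y#) ⊢ (q2, 011, AY#) ⊢ (q3, 11, XY#) ⊢ (q2, 11, AY#) ⊢ (q0, 1, Y#) ⊢ (q1, ε, AX#)
All input consumed in state q1 with stack AX#.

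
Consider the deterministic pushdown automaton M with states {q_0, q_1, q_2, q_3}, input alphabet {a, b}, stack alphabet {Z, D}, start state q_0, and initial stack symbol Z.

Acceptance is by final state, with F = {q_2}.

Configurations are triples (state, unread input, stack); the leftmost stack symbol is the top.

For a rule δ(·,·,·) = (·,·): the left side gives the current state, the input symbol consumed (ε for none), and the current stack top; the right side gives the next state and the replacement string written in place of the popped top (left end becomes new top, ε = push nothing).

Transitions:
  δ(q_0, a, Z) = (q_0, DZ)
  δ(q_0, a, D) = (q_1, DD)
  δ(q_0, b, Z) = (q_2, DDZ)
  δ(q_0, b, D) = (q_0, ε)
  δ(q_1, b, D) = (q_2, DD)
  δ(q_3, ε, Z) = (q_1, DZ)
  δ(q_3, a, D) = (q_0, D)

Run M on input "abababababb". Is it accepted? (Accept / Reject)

Accept

(q_0, abababababb, Z)
  read a, top Z: go to q_0, push DZ → (q_0, bababababb, DZ)
  read b, top D: go to q_0, push ε → (q_0, ababababb, Z)
  read a, top Z: go to q_0, push DZ → (q_0, babababb, DZ)
  read b, top D: go to q_0, push ε → (q_0, abababb, Z)
  read a, top Z: go to q_0, push DZ → (q_0, bababb, DZ)
  read b, top D: go to q_0, push ε → (q_0, ababb, Z)
  read a, top Z: go to q_0, push DZ → (q_0, babb, DZ)
  read b, top D: go to q_0, push ε → (q_0, abb, Z)
  read a, top Z: go to q_0, push DZ → (q_0, bb, DZ)
  read b, top D: go to q_0, push ε → (q_0, b, Z)
  read b, top Z: go to q_2, push DDZ → (q_2, ε, DDZ)
All input consumed; state q_2 ∈ F.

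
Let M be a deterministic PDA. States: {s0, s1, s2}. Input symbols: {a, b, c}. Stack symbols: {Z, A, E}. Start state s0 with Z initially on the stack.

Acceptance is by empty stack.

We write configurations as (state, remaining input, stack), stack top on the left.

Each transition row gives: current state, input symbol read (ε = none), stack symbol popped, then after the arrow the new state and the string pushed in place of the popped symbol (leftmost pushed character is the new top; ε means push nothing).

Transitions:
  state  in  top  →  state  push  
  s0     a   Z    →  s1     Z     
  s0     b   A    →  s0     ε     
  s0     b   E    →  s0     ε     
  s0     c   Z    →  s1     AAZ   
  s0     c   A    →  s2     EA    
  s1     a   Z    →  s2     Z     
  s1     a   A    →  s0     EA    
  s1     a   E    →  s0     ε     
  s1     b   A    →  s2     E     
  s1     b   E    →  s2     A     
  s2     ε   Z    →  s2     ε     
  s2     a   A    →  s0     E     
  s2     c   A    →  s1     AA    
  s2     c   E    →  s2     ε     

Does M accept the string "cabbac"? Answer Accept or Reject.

Reject

(s0, cabbac, Z)
  read c, top Z: go to s1, push AAZ → (s1, abbac, AAZ)
  read a, top A: go to s0, push EA → (s0, bbac, EAAZ)
  read b, top E: go to s0, push ε → (s0, bac, AAZ)
  read b, top A: go to s0, push ε → (s0, ac, AZ)
No transition applies at (s0, ac, AZ); input not fully consumed.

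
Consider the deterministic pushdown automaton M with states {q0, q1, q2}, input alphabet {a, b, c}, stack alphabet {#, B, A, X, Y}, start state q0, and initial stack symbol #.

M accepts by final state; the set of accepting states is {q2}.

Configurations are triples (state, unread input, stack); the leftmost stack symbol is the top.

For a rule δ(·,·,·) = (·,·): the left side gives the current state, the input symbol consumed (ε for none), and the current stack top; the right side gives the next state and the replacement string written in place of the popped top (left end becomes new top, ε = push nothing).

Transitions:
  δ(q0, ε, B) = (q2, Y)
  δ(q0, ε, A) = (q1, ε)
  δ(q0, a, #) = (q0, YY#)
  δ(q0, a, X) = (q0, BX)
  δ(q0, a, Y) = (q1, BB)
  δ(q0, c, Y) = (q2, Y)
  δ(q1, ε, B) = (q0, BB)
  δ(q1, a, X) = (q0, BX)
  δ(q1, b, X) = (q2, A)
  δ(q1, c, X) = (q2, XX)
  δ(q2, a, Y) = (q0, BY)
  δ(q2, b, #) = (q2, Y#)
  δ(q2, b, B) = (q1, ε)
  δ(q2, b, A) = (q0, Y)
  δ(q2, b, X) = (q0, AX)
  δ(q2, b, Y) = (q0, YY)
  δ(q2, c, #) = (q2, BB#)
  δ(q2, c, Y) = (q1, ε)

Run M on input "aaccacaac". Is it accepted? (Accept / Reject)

(q0, aaccacaac, #)
  read a, top #: go to q0, push YY# → (q0, accacaac, YY#)
  read a, top Y: go to q1, push BB → (q1, ccacaac, BBY#)
  ε-move, top B: go to q0, push BB → (q0, ccacaac, BBBY#)
  ε-move, top B: go to q2, push Y → (q2, ccacaac, YBBY#)
  read c, top Y: go to q1, push ε → (q1, cacaac, BBY#)
  ε-move, top B: go to q0, push BB → (q0, cacaac, BBBY#)
  ε-move, top B: go to q2, push Y → (q2, cacaac, YBBY#)
  read c, top Y: go to q1, push ε → (q1, acaac, BBY#)
  ε-move, top B: go to q0, push BB → (q0, acaac, BBBY#)
  ε-move, top B: go to q2, push Y → (q2, acaac, YBBY#)
  read a, top Y: go to q0, push BY → (q0, caac, BYBBY#)
  ε-move, top B: go to q2, push Y → (q2, caac, YYBBY#)
  read c, top Y: go to q1, push ε → (q1, aac, YBBY#)
No transition applies at (q1, aac, YBBY#); input not fully consumed.

Reject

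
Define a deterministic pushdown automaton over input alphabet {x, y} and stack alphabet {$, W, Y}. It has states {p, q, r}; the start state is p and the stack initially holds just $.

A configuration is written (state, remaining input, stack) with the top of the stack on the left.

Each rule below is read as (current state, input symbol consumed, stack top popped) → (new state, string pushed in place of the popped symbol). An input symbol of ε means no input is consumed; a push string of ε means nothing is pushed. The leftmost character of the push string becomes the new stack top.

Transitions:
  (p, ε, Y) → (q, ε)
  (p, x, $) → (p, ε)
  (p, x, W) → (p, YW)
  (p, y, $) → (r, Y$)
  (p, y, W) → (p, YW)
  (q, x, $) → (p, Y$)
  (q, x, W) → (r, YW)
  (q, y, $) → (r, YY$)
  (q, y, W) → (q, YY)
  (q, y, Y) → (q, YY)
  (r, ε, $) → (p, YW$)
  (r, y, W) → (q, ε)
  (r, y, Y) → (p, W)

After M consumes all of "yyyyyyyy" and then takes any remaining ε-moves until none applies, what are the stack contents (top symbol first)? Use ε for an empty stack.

(p, yyyyyyyy, $) ⊢ (r, yyyyyyy, Y$) ⊢ (p, yyyyyy, W$) ⊢ (p, yyyyy, YW$) ⊢ (q, yyyyy, W$) ⊢ (q, yyyy, YY$) ⊢ (q, yyy, YYY$) ⊢ (q, yy, YYYY$) ⊢ (q, y, YYYYY$) ⊢ (q, ε, YYYYYY$)
All input consumed in state q with stack YYYYYY$.

YYYYYY$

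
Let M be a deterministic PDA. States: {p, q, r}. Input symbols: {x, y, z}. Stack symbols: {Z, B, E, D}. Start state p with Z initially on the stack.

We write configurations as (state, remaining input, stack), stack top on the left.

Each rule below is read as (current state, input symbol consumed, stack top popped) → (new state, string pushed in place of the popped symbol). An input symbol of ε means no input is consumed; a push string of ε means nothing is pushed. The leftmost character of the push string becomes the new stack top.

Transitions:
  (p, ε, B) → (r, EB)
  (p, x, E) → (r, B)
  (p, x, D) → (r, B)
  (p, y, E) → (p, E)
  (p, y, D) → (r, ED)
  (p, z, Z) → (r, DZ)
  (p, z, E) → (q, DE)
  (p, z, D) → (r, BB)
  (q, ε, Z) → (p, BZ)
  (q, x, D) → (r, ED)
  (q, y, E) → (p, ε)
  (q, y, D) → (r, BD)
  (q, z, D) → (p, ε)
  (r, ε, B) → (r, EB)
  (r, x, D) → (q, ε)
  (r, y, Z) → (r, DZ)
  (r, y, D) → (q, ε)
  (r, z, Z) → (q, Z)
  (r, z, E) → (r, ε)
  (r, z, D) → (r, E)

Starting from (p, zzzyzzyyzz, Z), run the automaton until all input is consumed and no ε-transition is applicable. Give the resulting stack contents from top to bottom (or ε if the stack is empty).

(p, zzzyzzyyzz, Z)
  read z, top Z: go to r, push DZ → (r, zzyzzyyzz, DZ)
  read z, top D: go to r, push E → (r, zyzzyyzz, EZ)
  read z, top E: go to r, push ε → (r, yzzyyzz, Z)
  read y, top Z: go to r, push DZ → (r, zzyyzz, DZ)
  read z, top D: go to r, push E → (r, zyyzz, EZ)
  read z, top E: go to r, push ε → (r, yyzz, Z)
  read y, top Z: go to r, push DZ → (r, yzz, DZ)
  read y, top D: go to q, push ε → (q, zz, Z)
  ε-move, top Z: go to p, push BZ → (p, zz, BZ)
  ε-move, top B: go to r, push EB → (r, zz, EBZ)
  read z, top E: go to r, push ε → (r, z, BZ)
  ε-move, top B: go to r, push EB → (r, z, EBZ)
  read z, top E: go to r, push ε → (r, ε, BZ)
  ε-move, top B: go to r, push EB → (r, ε, EBZ)
All input consumed in state r with stack EBZ.

EBZ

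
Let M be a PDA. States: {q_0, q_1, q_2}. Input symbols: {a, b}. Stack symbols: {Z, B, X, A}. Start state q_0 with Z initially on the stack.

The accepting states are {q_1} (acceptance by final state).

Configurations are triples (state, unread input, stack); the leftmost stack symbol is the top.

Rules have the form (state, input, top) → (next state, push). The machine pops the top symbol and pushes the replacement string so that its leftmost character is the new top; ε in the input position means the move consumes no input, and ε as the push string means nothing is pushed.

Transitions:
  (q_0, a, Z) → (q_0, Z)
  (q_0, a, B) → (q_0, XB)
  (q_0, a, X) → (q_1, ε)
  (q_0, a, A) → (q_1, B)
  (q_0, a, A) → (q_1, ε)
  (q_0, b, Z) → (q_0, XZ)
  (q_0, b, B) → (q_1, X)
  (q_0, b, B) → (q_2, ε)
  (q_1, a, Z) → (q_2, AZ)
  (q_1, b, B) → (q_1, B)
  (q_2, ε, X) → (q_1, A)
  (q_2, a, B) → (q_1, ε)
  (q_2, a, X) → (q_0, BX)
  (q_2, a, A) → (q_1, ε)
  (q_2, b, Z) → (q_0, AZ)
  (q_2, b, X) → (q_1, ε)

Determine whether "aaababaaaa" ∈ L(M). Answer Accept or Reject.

Reject

No computation consumes all input and reaches a final state.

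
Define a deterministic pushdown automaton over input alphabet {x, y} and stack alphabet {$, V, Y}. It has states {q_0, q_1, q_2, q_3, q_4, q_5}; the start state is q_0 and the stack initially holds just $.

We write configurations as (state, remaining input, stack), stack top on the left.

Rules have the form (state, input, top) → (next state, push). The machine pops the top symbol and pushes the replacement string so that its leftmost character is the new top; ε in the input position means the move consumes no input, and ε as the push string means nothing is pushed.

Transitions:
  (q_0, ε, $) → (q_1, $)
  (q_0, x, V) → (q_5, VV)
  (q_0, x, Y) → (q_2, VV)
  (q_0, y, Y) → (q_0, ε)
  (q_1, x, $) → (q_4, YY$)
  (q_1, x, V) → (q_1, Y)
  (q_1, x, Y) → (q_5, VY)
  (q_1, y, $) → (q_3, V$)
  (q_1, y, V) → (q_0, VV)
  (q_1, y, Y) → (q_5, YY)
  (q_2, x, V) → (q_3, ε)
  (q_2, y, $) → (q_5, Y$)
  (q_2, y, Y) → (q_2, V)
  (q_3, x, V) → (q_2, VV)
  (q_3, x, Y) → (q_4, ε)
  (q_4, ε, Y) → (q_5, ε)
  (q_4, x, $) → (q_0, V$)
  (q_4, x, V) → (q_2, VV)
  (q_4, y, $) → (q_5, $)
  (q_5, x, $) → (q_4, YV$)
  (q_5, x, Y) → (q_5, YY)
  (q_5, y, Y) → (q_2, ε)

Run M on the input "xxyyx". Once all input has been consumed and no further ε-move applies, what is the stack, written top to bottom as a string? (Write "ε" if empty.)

(q_0, xxyyx, $)
  ε-move, top $: go to q_1, push $ → (q_1, xxyyx, $)
  read x, top $: go to q_4, push YY$ → (q_4, xyyx, YY$)
  ε-move, top Y: go to q_5, push ε → (q_5, xyyx, Y$)
  read x, top Y: go to q_5, push YY → (q_5, yyx, YY$)
  read y, top Y: go to q_2, push ε → (q_2, yx, Y$)
  read y, top Y: go to q_2, push V → (q_2, x, V$)
  read x, top V: go to q_3, push ε → (q_3, ε, $)
All input consumed in state q_3 with stack $.

$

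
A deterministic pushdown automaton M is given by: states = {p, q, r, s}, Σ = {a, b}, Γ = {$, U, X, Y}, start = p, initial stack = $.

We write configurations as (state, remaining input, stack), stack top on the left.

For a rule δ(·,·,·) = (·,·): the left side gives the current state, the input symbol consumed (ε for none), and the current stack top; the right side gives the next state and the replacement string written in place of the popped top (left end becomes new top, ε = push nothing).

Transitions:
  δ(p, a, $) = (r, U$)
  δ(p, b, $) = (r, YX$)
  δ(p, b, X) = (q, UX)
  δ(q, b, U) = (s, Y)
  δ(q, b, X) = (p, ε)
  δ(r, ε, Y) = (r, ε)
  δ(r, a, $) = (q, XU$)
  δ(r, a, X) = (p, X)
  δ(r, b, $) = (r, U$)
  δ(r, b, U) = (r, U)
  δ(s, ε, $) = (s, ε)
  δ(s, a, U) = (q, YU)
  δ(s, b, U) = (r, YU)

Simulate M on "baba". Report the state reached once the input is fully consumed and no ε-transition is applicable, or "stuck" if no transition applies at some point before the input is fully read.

(p, baba, $)
  read b, top $: go to r, push YX$ → (r, aba, YX$)
  ε-move, top Y: go to r, push ε → (r, aba, X$)
  read a, top X: go to p, push X → (p, ba, X$)
  read b, top X: go to q, push UX → (q, a, UX$)
No transition for (q, a, top U); M blocks with input a remaining.

stuck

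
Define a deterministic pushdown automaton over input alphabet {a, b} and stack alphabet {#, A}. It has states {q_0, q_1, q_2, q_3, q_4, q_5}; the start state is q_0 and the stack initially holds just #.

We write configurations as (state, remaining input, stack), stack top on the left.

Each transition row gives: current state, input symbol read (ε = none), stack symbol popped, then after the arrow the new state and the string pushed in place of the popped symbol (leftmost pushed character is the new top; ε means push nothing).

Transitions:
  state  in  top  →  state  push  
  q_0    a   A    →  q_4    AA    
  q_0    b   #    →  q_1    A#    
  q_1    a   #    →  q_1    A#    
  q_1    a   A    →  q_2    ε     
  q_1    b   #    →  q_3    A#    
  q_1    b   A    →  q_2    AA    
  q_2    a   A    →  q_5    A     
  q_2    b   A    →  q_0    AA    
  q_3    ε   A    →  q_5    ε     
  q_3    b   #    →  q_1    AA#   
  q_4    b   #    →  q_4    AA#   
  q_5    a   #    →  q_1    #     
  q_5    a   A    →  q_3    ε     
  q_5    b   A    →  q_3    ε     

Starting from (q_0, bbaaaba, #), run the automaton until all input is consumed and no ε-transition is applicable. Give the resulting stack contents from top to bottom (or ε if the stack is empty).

#

(q_0, bbaaaba, #)
  read b, top #: go to q_1, push A# → (q_1, baaaba, A#)
  read b, top A: go to q_2, push AA → (q_2, aaaba, AA#)
  read a, top A: go to q_5, push A → (q_5, aaba, AA#)
  read a, top A: go to q_3, push ε → (q_3, aba, A#)
  ε-move, top A: go to q_5, push ε → (q_5, aba, #)
  read a, top #: go to q_1, push # → (q_1, ba, #)
  read b, top #: go to q_3, push A# → (q_3, a, A#)
  ε-move, top A: go to q_5, push ε → (q_5, a, #)
  read a, top #: go to q_1, push # → (q_1, ε, #)
All input consumed in state q_1 with stack #.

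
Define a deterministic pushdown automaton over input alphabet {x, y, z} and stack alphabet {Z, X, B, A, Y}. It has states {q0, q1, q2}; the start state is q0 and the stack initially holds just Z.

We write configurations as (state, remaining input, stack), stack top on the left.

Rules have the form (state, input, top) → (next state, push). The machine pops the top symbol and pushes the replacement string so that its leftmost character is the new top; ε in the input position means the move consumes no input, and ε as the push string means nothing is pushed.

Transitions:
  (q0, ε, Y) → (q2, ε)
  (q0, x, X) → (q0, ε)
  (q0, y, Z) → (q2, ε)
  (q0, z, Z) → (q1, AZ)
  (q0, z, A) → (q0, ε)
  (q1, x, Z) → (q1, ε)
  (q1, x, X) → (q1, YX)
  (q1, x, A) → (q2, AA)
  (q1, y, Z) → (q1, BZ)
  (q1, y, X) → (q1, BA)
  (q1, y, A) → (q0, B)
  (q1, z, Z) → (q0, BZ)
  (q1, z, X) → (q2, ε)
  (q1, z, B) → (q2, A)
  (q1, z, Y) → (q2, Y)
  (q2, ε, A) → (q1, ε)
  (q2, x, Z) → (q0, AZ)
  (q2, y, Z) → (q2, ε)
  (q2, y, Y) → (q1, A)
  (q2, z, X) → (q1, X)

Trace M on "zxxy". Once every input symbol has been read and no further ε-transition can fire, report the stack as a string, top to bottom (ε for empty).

(q0, zxxy, Z)
  read z, top Z: go to q1, push AZ → (q1, xxy, AZ)
  read x, top A: go to q2, push AA → (q2, xy, AAZ)
  ε-move, top A: go to q1, push ε → (q1, xy, AZ)
  read x, top A: go to q2, push AA → (q2, y, AAZ)
  ε-move, top A: go to q1, push ε → (q1, y, AZ)
  read y, top A: go to q0, push B → (q0, ε, BZ)
All input consumed in state q0 with stack BZ.

BZ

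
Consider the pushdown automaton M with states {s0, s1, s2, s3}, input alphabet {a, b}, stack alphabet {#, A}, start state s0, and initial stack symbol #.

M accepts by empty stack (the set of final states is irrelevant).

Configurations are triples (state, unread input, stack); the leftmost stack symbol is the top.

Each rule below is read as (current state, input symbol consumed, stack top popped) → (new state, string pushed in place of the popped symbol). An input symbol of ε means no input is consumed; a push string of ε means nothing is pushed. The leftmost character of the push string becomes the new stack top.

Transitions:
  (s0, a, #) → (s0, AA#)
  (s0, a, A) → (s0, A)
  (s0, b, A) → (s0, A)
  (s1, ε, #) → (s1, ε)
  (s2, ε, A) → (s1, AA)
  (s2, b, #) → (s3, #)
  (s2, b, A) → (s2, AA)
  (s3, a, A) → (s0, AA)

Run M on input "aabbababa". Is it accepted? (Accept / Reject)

No computation consumes all input and empties the stack.

Reject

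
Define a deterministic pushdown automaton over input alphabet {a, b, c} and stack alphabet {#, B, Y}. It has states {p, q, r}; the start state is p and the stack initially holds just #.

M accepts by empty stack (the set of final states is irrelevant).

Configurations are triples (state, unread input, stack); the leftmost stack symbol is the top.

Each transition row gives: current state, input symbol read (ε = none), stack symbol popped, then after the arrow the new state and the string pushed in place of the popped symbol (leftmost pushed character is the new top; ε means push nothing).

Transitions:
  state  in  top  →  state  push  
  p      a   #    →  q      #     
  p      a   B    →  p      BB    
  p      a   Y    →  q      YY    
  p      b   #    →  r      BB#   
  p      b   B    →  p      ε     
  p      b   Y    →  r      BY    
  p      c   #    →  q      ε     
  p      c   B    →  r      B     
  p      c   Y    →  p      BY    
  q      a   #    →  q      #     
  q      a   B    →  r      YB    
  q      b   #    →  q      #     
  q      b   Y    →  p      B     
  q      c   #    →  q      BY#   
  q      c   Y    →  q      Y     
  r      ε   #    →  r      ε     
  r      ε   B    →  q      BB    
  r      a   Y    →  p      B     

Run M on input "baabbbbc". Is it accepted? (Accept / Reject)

(p, baabbbbc, #)
  read b, top #: go to r, push BB# → (r, aabbbbc, BB#)
  ε-move, top B: go to q, push BB → (q, aabbbbc, BBB#)
  read a, top B: go to r, push YB → (r, abbbbc, YBBB#)
  read a, top Y: go to p, push B → (p, bbbbc, BBBB#)
  read b, top B: go to p, push ε → (p, bbbc, BBB#)
  read b, top B: go to p, push ε → (p, bbc, BB#)
  read b, top B: go to p, push ε → (p, bc, B#)
  read b, top B: go to p, push ε → (p, c, #)
  read c, top #: go to q, push ε → (q, ε, ε)
All input consumed and the stack is empty.

Accept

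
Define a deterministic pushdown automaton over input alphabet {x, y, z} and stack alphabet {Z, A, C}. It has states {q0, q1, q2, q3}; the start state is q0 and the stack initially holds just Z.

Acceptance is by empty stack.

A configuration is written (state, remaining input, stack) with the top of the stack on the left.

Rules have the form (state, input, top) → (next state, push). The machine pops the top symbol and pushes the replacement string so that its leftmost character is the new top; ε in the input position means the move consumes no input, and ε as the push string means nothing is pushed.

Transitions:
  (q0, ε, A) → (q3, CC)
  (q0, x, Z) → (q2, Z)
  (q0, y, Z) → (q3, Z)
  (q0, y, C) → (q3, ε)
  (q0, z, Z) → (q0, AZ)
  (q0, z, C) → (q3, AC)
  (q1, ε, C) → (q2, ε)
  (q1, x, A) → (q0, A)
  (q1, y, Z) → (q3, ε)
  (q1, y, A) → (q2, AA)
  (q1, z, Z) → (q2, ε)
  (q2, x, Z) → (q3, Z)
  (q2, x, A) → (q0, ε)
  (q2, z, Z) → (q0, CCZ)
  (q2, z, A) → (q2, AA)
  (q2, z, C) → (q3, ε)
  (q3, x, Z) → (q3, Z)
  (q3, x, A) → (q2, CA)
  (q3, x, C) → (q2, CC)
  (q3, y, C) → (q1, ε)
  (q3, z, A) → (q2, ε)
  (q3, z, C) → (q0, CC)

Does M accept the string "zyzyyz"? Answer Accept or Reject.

(q0, zyzyyz, Z)
  read z, top Z: go to q0, push AZ → (q0, yzyyz, AZ)
  ε-move, top A: go to q3, push CC → (q3, yzyyz, CCZ)
  read y, top C: go to q1, push ε → (q1, zyyz, CZ)
  ε-move, top C: go to q2, push ε → (q2, zyyz, Z)
  read z, top Z: go to q0, push CCZ → (q0, yyz, CCZ)
  read y, top C: go to q3, push ε → (q3, yz, CZ)
  read y, top C: go to q1, push ε → (q1, z, Z)
  read z, top Z: go to q2, push ε → (q2, ε, ε)
All input consumed and the stack is empty.

Accept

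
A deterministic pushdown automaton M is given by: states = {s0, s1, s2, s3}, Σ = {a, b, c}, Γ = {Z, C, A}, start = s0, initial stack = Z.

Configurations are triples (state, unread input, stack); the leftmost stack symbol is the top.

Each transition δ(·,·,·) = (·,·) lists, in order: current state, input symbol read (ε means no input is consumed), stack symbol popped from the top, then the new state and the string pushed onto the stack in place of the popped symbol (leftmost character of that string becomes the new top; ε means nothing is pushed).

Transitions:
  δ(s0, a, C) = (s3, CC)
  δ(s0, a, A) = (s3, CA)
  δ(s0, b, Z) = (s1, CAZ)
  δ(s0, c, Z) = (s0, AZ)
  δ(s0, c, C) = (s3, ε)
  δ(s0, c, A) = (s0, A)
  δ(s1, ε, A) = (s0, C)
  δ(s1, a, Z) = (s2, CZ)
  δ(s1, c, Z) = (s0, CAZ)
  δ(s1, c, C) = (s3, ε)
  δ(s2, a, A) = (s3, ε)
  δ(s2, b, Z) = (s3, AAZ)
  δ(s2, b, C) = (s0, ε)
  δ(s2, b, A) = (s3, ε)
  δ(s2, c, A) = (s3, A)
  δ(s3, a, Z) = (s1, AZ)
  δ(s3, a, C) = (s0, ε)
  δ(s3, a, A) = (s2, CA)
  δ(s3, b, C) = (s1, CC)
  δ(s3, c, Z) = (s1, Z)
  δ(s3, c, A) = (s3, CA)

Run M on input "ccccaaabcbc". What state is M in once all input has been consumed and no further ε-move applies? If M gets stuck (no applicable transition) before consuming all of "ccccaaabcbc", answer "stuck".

s3

(s0, ccccaaabcbc, Z)
  read c, top Z: go to s0, push AZ → (s0, cccaaabcbc, AZ)
  read c, top A: go to s0, push A → (s0, ccaaabcbc, AZ)
  read c, top A: go to s0, push A → (s0, caaabcbc, AZ)
  read c, top A: go to s0, push A → (s0, aaabcbc, AZ)
  read a, top A: go to s3, push CA → (s3, aabcbc, CAZ)
  read a, top C: go to s0, push ε → (s0, abcbc, AZ)
  read a, top A: go to s3, push CA → (s3, bcbc, CAZ)
  read b, top C: go to s1, push CC → (s1, cbc, CCAZ)
  read c, top C: go to s3, push ε → (s3, bc, CAZ)
  read b, top C: go to s1, push CC → (s1, c, CCAZ)
  read c, top C: go to s3, push ε → (s3, ε, CAZ)
All input consumed; M is in state s3.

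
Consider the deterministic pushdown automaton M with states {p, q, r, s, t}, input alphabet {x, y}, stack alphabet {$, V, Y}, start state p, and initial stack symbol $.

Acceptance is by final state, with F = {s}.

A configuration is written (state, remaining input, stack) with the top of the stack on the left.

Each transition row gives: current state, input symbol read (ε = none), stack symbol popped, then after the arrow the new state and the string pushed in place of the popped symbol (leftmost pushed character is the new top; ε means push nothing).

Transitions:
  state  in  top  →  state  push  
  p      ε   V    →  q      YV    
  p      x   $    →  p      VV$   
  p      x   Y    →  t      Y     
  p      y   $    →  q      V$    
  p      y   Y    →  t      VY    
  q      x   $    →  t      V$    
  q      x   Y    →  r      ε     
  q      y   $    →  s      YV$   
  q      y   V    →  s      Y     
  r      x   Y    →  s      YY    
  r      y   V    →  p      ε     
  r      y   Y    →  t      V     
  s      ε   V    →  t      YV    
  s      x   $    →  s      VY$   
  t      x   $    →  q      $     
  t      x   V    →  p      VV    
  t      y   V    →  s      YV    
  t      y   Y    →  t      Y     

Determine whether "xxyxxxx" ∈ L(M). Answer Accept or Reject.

Reject

(p, xxyxxxx, $)
  read x, top $: go to p, push VV$ → (p, xyxxxx, VV$)
  ε-move, top V: go to q, push YV → (q, xyxxxx, YVV$)
  read x, top Y: go to r, push ε → (r, yxxxx, VV$)
  read y, top V: go to p, push ε → (p, xxxx, V$)
  ε-move, top V: go to q, push YV → (q, xxxx, YV$)
  read x, top Y: go to r, push ε → (r, xxx, V$)
No transition applies at (r, xxx, V$); input not fully consumed.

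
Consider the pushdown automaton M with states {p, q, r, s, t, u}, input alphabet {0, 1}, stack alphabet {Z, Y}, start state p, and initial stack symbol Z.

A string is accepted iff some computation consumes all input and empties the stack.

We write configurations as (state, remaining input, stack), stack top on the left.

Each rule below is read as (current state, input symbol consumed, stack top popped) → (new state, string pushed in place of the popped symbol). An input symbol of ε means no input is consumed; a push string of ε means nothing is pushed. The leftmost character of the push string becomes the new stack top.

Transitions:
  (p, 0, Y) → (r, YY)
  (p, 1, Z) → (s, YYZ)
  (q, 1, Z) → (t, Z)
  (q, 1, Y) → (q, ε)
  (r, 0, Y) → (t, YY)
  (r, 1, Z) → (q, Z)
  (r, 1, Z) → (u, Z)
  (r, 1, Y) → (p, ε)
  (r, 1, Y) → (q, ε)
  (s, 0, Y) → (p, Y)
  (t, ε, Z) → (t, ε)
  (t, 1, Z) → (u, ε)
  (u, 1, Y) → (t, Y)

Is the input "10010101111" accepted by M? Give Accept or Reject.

One accepting computation: (p, 10010101111, Z) ⊢ (s, 0010101111, YYZ) ⊢ (p, 010101111, YYZ) ⊢ (r, 10101111, YYYZ) ⊢ (p, 0101111, YYZ) ⊢ (r, 101111, YYYZ) ⊢ (p, 01111, YYZ) ⊢ (r, 1111, YYYZ) ⊢ (q, 111, YYZ) ⊢ (q, 11, YZ) ⊢ (q, 1, Z) ⊢ (t, ε, Z) ⊢ (t, ε, ε)
All input consumed and the stack is empty.

Accept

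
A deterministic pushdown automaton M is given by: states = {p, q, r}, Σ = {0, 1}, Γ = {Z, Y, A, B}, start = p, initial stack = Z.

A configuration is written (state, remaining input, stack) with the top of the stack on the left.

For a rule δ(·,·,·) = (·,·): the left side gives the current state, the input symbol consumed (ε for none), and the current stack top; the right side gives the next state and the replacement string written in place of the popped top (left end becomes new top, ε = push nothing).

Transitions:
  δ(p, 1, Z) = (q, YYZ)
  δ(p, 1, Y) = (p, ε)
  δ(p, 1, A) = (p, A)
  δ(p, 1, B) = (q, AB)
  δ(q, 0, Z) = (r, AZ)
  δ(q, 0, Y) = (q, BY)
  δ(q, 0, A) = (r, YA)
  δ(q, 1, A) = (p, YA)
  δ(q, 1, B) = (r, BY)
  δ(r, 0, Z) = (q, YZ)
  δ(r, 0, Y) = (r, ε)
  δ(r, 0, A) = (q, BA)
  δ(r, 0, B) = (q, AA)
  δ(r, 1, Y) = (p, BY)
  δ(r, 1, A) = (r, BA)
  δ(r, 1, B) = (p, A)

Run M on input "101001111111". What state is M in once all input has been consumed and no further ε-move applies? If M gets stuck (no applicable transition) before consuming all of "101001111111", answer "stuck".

(p, 101001111111, Z)
  read 1, top Z: go to q, push YYZ → (q, 01001111111, YYZ)
  read 0, top Y: go to q, push BY → (q, 1001111111, BYYZ)
  read 1, top B: go to r, push BY → (r, 001111111, BYYYZ)
  read 0, top B: go to q, push AA → (q, 01111111, AAYYYZ)
  read 0, top A: go to r, push YA → (r, 1111111, YAAYYYZ)
  read 1, top Y: go to p, push BY → (p, 111111, BYAAYYYZ)
  read 1, top B: go to q, push AB → (q, 11111, ABYAAYYYZ)
  read 1, top A: go to p, push YA → (p, 1111, YABYAAYYYZ)
  read 1, top Y: go to p, push ε → (p, 111, ABYAAYYYZ)
  read 1, top A: go to p, push A → (p, 11, ABYAAYYYZ)
  read 1, top A: go to p, push A → (p, 1, ABYAAYYYZ)
  read 1, top A: go to p, push A → (p, ε, ABYAAYYYZ)
All input consumed; M is in state p.

p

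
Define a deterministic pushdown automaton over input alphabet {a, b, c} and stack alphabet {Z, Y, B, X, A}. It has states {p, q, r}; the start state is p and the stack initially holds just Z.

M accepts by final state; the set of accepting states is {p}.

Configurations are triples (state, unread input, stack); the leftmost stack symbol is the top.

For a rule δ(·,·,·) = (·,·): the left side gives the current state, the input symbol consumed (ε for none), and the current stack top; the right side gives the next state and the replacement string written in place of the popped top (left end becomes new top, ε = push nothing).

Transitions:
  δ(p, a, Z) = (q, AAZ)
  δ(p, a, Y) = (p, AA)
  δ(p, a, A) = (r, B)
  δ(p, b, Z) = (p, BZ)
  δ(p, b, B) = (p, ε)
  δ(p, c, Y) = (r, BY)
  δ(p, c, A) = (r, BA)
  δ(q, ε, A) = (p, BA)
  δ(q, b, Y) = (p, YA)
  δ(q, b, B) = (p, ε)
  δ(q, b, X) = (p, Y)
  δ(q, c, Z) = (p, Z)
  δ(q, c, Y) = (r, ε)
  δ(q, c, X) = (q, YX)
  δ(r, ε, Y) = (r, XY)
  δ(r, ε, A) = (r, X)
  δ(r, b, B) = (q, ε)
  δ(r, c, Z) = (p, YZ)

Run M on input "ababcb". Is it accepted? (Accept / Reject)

Reject

(p, ababcb, Z)
  read a, top Z: go to q, push AAZ → (q, babcb, AAZ)
  ε-move, top A: go to p, push BA → (p, babcb, BAAZ)
  read b, top B: go to p, push ε → (p, abcb, AAZ)
  read a, top A: go to r, push B → (r, bcb, BAZ)
  read b, top B: go to q, push ε → (q, cb, AZ)
  ε-move, top A: go to p, push BA → (p, cb, BAZ)
No transition applies at (p, cb, BAZ); input not fully consumed.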